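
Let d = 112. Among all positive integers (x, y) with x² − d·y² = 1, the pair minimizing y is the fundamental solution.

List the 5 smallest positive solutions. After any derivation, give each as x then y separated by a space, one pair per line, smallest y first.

√112 = [10; 1,1,2,1,1,20, …], period ℓ=6 (even) → k=5
k=0  a_k=10  p_k/q_k = 10/1
k=1  a_k=1  p_k/q_k = 11/1
k=2  a_k=1  p_k/q_k = 21/2
…
k=4  a_k=1  p_k/q_k = 74/7
k=5  a_k=1  p_k/q_k = 127/12
(x₁, y₁) = (127, 12);  127² − 112·12² = 1 ✓
n=2: (127,12)∘(127,12) = (127·127+112·12·12, 127·12+12·127) = (32257,3048)
n=3: (32257,3048)∘(127,12) = (127·32257+112·12·3048, 127·3048+12·32257) = (8193151,774180)
n=4: (8193151,774180)∘(127,12) = (127·8193151+112·12·774180, 127·774180+12·8193151) = (2081028097,196638672)
n=5: (2081028097,196638672)∘(127,12) = (127·2081028097+112·12·196638672, 127·196638672+12·2081028097) = (528572943487,49945448508)

127 12
32257 3048
8193151 774180
2081028097 196638672
528572943487 49945448508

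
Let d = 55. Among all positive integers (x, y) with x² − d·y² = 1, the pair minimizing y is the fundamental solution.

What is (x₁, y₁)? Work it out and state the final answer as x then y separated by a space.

89 12

[7; 2,2,2,14] for √55; ℓ=4 ⇒ convergent index 3
step 0: (7, 1)  from 7·(1,0) + (0,1)
…
step 2: (37, 5)  from 2·(15,2) + (7,1)
step 3: (89, 12)  from 2·(37,5) + (15,2)
fundamental: x₁=89, y₁=12  (since 7921 − 55·144 = 1)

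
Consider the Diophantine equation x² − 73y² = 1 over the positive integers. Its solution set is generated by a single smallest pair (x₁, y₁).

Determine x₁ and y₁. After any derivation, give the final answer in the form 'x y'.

[8; 1,1,5,5,1,1,16] for √73; ℓ=7 ⇒ convergent index 13
step 0: (8, 1)  from 8·(1,0) + (0,1)
…
step 2: (17, 2)  from 1·(9,1) + (8,1)
…
step 12: (1241008, 145249)  from 1·(1040241,121751) + (200767,23498)
step 13: (2281249, 267000)  from 1·(1241008,145249) + (1040241,121751)
fundamental: x₁=2281249, y₁=267000  (since 5204097000001 − 73·71289000000 = 1)

2281249 267000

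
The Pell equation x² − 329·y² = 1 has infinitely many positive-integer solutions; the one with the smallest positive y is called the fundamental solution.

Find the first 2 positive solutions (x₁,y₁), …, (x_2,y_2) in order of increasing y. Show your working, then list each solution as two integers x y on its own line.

[18; 7,4,2,1,1,4,1,1,2,4,7,36] for √329; ℓ=12 ⇒ convergent index 11
k=0  a_k=18  p_k/q_k = 18/1
k=1  a_k=7  p_k/q_k = 127/7
k=2  a_k=4  p_k/q_k = 526/29
k=3  a_k=2  p_k/q_k = 1179/65
…
k=5  a_k=1  p_k/q_k = 2884/159
k=6  a_k=4  p_k/q_k = 13241/730
k=7  a_k=1  p_k/q_k = 16125/889
k=8  a_k=1  p_k/q_k = 29366/1619
…
k=10  a_k=4  p_k/q_k = 328794/18127
k=11  a_k=7  p_k/q_k = 2376415/131016
fundamental: x₁=2376415, y₁=131016  (since 5647348252225 − 329·17165192256 = 1)
(2376415+131016√329)^2 = 11294696504449 + 622696775280√329

2376415 131016
11294696504449 622696775280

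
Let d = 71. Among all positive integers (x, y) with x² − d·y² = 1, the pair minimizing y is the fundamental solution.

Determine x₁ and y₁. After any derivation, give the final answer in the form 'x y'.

[8; 2,2,1,7,1,2,2,16] for √71; ℓ=8 ⇒ convergent index 7
i=0: a=8 ⇒ p=8, q=1
…
i=2: a=2 ⇒ p=42, q=5
i=3: a=1 ⇒ p=59, q=7
…
i=6: a=2 ⇒ p=1483, q=176
i=7: a=2 ⇒ p=3480, q=413
fundamental: x₁=3480, y₁=413  (since 12110400 − 71·170569 = 1)

3480 413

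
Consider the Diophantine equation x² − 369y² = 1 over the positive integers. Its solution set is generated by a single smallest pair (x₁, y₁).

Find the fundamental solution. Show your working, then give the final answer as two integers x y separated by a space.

8396801 437120

[19; 4,1,3,2,7,4,7,2,3,1,4,38] for √369; ℓ=12 ⇒ convergent index 11
step 0: (19, 1)  from 19·(1,0) + (0,1)
step 1: (77, 4)  from 4·(19,1) + (1,0)
…
step 3: (365, 19)  from 3·(96,5) + (77,4)
…
step 5: (6147, 320)  from 7·(826,43) + (365,19)
step 6: (25414, 1323)  from 4·(6147,320) + (826,43)
…
step 8: (393504, 20485)  from 2·(184045,9581) + (25414,1323)
step 9: (1364557, 71036)  from 3·(393504,20485) + (184045,9581)
step 10: (1758061, 91521)  from 1·(1364557,71036) + (393504,20485)
step 11: (8396801, 437120)  from 4·(1758061,91521) + (1364557,71036)
(x₁, y₁) = (8396801, 437120);  8396801² − 369·437120² = 1 ✓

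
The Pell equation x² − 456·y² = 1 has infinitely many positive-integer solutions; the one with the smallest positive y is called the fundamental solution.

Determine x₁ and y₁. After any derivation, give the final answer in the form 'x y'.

√456 → a₀=21, period (2,1,4,1,2,42); ℓ=6 even so k=5
k=0  a_k=21  p_k/q_k = 21/1
k=1  a_k=2  p_k/q_k = 43/2
…
k=4  a_k=1  p_k/q_k = 363/17
k=5  a_k=2  p_k/q_k = 1025/48
fundamental: x₁=1025, y₁=48  (since 1050625 − 456·2304 = 1)

1025 48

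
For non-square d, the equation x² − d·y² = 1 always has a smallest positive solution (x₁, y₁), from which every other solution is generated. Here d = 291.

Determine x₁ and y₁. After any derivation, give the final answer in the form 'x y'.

[17; 17,34] for √291; ℓ=2 ⇒ convergent index 1
a_0=17:  p_0=17·1+0=17,  q_0=17·0+1=1
a_1=17:  p_1=17·17+1=290,  q_1=17·1+0=17
→ (290, 17).  Check: 290²=84100, 291·17²=84099, difference 1.

290 17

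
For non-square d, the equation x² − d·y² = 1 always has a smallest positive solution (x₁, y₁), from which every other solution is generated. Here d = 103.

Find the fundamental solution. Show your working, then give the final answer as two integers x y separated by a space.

227528 22419

d=103: √d = [10; 6,1,2,1,1,9,1,1,2,1,6,20] (ℓ=12, even), read p_11/q_11
k=0  a_k=10  p_k/q_k = 10/1
…
k=3  a_k=2  p_k/q_k = 203/20
…
k=10  a_k=1  p_k/q_k = 33877/3338
k=11  a_k=6  p_k/q_k = 227528/22419
fundamental: x₁=227528, y₁=22419  (since 51768990784 − 103·502611561 = 1)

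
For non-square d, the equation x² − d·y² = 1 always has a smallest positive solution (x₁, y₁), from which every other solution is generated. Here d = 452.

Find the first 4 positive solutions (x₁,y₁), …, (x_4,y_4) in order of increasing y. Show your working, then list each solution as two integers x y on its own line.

1204353 56648
2900932297217 136448377488
6987493029899166849 328664025545553880
16830816386073401651890177 791655010315592455701792

[21; 3,1,5,3,10,3,5,1,3,42] for √452; ℓ=10 ⇒ convergent index 9
step 0: (21, 1)  from 21·(1,0) + (0,1)
…
step 2: (85, 4)  from 1·(64,3) + (21,1)
…
step 5: (16009, 753)  from 10·(1552,73) + (489,23)
step 6: (49579, 2332)  from 3·(16009,753) + (1552,73)
step 7: (263904, 12413)  from 5·(49579,2332) + (16009,753)
step 8: (313483, 14745)  from 1·(263904,12413) + (49579,2332)
step 9: (1204353, 56648)  from 3·(313483,14745) + (263904,12413)
(x₁, y₁) = (1204353, 56648);  1204353² − 452·56648² = 1 ✓
k=2:  x_2 = 1204353·1204353+452·56648·56648 = 2900932297217,  y_2 = 1204353·56648+56648·1204353 = 136448377488
k=3:  x_3 = 1204353·2900932297217+452·56648·136448377488 = 6987493029899166849,  y_3 = 1204353·136448377488+56648·2900932297217 = 328664025545553880
k=4:  x_4 = 1204353·6987493029899166849+452·56648·328664025545553880 = 16830816386073401651890177,  y_4 = 1204353·328664025545553880+56648·6987493029899166849 = 791655010315592455701792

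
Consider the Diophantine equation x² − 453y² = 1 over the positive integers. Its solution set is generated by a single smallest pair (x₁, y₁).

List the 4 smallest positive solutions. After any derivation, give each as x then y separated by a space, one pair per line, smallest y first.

1653751 77700
5469784740001 256992905400
18091323967121133751 850004548596233100
59837090203895614338960001 2811391744490881177810800

d=453: √d = [21; 3,1,1,10,14,10,1,1,3,42] (ℓ=10, even), read p_9/q_9
step 0: (21, 1)  from 21·(1,0) + (0,1)
step 1: (64, 3)  from 3·(21,1) + (1,0)
…
step 4: (1575, 74)  from 10·(149,7) + (85,4)
…
step 8: (469329, 22051)  from 1·(245764,11547) + (223565,10504)
step 9: (1653751, 77700)  from 3·(469329,22051) + (245764,11547)
fundamental: x₁=1653751, y₁=77700  (since 2734892370001 − 453·6037290000 = 1)
n=2: (1653751,77700)∘(1653751,77700) = (1653751·1653751+453·77700·77700, 1653751·77700+77700·1653751) = (5469784740001,256992905400)
n=3: (5469784740001,256992905400)∘(1653751,77700) = (1653751·5469784740001+453·77700·256992905400, 1653751·256992905400+77700·5469784740001) = (18091323967121133751,850004548596233100)
n=4: (18091323967121133751,850004548596233100)∘(1653751,77700) = (1653751·18091323967121133751+453·77700·850004548596233100, 1653751·850004548596233100+77700·18091323967121133751) = (59837090203895614338960001,2811391744490881177810800)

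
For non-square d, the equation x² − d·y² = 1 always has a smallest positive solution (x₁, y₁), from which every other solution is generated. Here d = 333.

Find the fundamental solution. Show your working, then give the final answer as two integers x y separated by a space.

73 4

d=333: √d = [18; 4,36] (ℓ=2, even), read p_1/q_1
k=0  a_k=18  p_k/q_k = 18/1
k=1  a_k=4  p_k/q_k = 73/4
→ (73, 4).  Check: 73²=5329, 333·4²=5328, difference 1.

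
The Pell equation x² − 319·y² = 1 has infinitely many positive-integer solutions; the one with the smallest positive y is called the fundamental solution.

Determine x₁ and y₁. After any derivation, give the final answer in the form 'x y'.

12901780 722361

√319 = [17; 1,6,5,1,4,…,6,1,34, …], period ℓ=14 (even) → k=13
a_0=17:  p_0=17·1+0=17,  q_0=17·0+1=1
a_1=1:  p_1=1·17+1=18,  q_1=1·1+0=1
…
a_3=5:  p_3=5·125+18=643,  q_3=5·7+1=36
…
a_7=1:  p_7=1·11913+3715=15628,  q_7=1·667+208=875
…
a_11=5:  p_11=5·309613+250816=1798881,  q_11=5·17335+14043=100718
a_12=6:  p_12=6·1798881+309613=11102899,  q_12=6·100718+17335=621643
a_13=1:  p_13=1·11102899+1798881=12901780,  q_13=1·621643+100718=722361
fundamental: x₁=12901780, y₁=722361  (since 166455927168400 − 319·521805414321 = 1)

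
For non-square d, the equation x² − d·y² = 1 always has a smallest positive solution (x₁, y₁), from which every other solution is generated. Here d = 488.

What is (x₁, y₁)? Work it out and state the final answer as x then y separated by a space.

243 11

[22; 11,44] for √488; ℓ=2 ⇒ convergent index 1
a_0=22:  p_0=22·1+0=22,  q_0=22·0+1=1
a_1=11:  p_1=11·22+1=243,  q_1=11·1+0=11
→ (243, 11).  Check: 243²=59049, 488·11²=59048, difference 1.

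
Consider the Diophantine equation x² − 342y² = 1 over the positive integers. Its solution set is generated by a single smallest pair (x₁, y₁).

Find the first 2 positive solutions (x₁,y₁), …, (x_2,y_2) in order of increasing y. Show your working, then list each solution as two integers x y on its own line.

37 2
2737 148

d=342: √d = [18; 2,36] (ℓ=2, even), read p_1/q_1
step 0: (18, 1)  from 18·(1,0) + (0,1)
step 1: (37, 2)  from 2·(18,1) + (1,0)
→ (37, 2).  Check: 37²=1369, 342·2²=1368, difference 1.
(x_2, y_2) = (37·37 + 342·2·2, 37·2 + 2·37) = (2737, 148)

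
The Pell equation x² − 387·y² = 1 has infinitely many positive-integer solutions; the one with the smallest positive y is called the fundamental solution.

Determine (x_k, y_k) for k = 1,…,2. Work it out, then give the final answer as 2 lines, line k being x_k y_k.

√387 → a₀=19, period (1,2,19,2,1,38); ℓ=6 even so k=5
i=0: a=19 ⇒ p=19, q=1
…
i=2: a=2 ⇒ p=59, q=3
…
i=4: a=2 ⇒ p=2341, q=119
i=5: a=1 ⇒ p=3482, q=177
fundamental: x₁=3482, y₁=177  (since 12124324 − 387·31329 = 1)
n=2: (3482,177)∘(3482,177) = (3482·3482+387·177·177, 3482·177+177·3482) = (24248647,1232628)

3482 177
24248647 1232628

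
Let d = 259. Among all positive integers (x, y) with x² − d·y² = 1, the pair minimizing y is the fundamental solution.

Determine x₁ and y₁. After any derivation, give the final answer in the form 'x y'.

√259 → a₀=16, period (10,1,2,3,4,3,2,1,10,32); ℓ=10 even so k=9
step 0: (16, 1)  from 16·(1,0) + (0,1)
step 1: (161, 10)  from 10·(16,1) + (1,0)
…
step 3: (515, 32)  from 2·(177,11) + (161,10)
step 4: (1722, 107)  from 3·(515,32) + (177,11)
step 5: (7403, 460)  from 4·(1722,107) + (515,32)
…
step 7: (55265, 3434)  from 2·(23931,1487) + (7403,460)
step 8: (79196, 4921)  from 1·(55265,3434) + (23931,1487)
step 9: (847225, 52644)  from 10·(79196,4921) + (55265,3434)
(x₁, y₁) = (847225, 52644);  847225² − 259·52644² = 1 ✓

847225 52644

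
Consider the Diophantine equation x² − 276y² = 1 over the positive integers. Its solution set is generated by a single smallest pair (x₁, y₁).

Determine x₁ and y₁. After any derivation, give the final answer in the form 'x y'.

[16; 1,1,1,1,2,2,2,1,1,1,1,32] for √276; ℓ=12 ⇒ convergent index 11
k=0  a_k=16  p_k/q_k = 16/1
k=1  a_k=1  p_k/q_k = 17/1
k=2  a_k=1  p_k/q_k = 33/2
k=3  a_k=1  p_k/q_k = 50/3
k=4  a_k=1  p_k/q_k = 83/5
k=5  a_k=2  p_k/q_k = 216/13
k=6  a_k=2  p_k/q_k = 515/31
k=7  a_k=2  p_k/q_k = 1246/75
k=8  a_k=1  p_k/q_k = 1761/106
…
k=10  a_k=1  p_k/q_k = 4768/287
k=11  a_k=1  p_k/q_k = 7775/468
→ (7775, 468).  Check: 7775²=60450625, 276·468²=60450624, difference 1.

7775 468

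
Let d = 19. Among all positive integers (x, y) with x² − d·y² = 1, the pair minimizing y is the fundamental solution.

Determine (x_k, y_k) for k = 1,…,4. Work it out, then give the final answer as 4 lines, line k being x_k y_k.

√19 = [4; 2,1,3,1,2,8, …], period ℓ=6 (even) → k=5
step 0: (4, 1)  from 4·(1,0) + (0,1)
step 1: (9, 2)  from 2·(4,1) + (1,0)
…
step 4: (61, 14)  from 1·(48,11) + (13,3)
step 5: (170, 39)  from 2·(61,14) + (48,11)
→ (170, 39).  Check: 170²=28900, 19·39²=28899, difference 1.
(x_2, y_2) = (170·170 + 19·39·39, 170·39 + 39·170) = (57799, 13260)
(x_3, y_3) = (170·57799 + 19·39·13260, 170·13260 + 39·57799) = (19651490, 4508361)
(x_4, y_4) = (170·19651490 + 19·39·4508361, 170·4508361 + 39·19651490) = (6681448801, 1532829480)

170 39
57799 13260
19651490 4508361
6681448801 1532829480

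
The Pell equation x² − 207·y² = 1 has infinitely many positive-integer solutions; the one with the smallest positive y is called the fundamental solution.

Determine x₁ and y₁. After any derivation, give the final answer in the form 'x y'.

√207 = [14; 2,1,1,2,1,1,2,28, …], period ℓ=8 (even) → k=7
a_0=14:  p_0=14·1+0=14,  q_0=14·0+1=1
…
a_2=1:  p_2=1·29+14=43,  q_2=1·2+1=3
…
a_4=2:  p_4=2·72+43=187,  q_4=2·5+3=13
a_5=1:  p_5=1·187+72=259,  q_5=1·13+5=18
a_6=1:  p_6=1·259+187=446,  q_6=1·18+13=31
a_7=2:  p_7=2·446+259=1151,  q_7=2·31+18=80
→ (1151, 80).  Check: 1151²=1324801, 207·80²=1324800, difference 1.

1151 80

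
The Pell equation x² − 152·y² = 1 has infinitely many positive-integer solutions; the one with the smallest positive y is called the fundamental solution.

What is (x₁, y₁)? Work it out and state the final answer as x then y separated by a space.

√152 = [12; 3,24, …], period ℓ=2 (even) → k=1
i=0: a=12 ⇒ p=12, q=1
i=1: a=3 ⇒ p=37, q=3
fundamental: x₁=37, y₁=3  (since 1369 − 152·9 = 1)

37 3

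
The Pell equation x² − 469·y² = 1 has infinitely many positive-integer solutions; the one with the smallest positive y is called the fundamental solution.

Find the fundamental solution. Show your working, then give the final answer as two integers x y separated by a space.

√469 = [21; 1,1,1,10,6,10,1,1,1,42, …], period ℓ=10 (even) → k=9
i=0: a=21 ⇒ p=21, q=1
i=1: a=1 ⇒ p=22, q=1
…
i=3: a=1 ⇒ p=65, q=3
i=4: a=10 ⇒ p=693, q=32
…
i=8: a=1 ⇒ p=90069, q=4159
i=9: a=1 ⇒ p=137215, q=6336
→ (137215, 6336).  Check: 137215²=18827956225, 469·6336²=18827956224, difference 1.

137215 6336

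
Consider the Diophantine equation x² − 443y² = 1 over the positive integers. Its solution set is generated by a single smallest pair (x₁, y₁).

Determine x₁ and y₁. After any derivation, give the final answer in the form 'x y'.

√443 = [21; 21,42, …], period ℓ=2 (even) → k=1
a_0=21:  p_0=21·1+0=21,  q_0=21·0+1=1
a_1=21:  p_1=21·21+1=442,  q_1=21·1+0=21
fundamental: x₁=442, y₁=21  (since 195364 − 443·441 = 1)

442 21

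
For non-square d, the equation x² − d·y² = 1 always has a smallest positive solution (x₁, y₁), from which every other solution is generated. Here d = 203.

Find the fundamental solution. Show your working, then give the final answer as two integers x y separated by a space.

57 4

[14; 4,28] for √203; ℓ=2 ⇒ convergent index 1
a_0=14:  p_0=14·1+0=14,  q_0=14·0+1=1
a_1=4:  p_1=4·14+1=57,  q_1=4·1+0=4
fundamental: x₁=57, y₁=4  (since 3249 − 203·16 = 1)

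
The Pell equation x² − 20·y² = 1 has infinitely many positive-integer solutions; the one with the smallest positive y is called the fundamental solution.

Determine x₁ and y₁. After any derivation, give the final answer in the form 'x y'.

9 2

d=20: √d = [4; 2,8] (ℓ=2, even), read p_1/q_1
step 0: (4, 1)  from 4·(1,0) + (0,1)
step 1: (9, 2)  from 2·(4,1) + (1,0)
(x₁, y₁) = (9, 2);  9² − 20·2² = 1 ✓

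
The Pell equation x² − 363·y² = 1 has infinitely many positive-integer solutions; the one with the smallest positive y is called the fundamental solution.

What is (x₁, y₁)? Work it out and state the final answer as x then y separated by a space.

d=363: √d = [19; 19,38] (ℓ=2, even), read p_1/q_1
step 0: (19, 1)  from 19·(1,0) + (0,1)
step 1: (362, 19)  from 19·(19,1) + (1,0)
(x₁, y₁) = (362, 19);  362² − 363·19² = 1 ✓

362 19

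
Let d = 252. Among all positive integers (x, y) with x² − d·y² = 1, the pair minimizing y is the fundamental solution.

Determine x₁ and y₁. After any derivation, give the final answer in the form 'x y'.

√252 → a₀=15, period (1,6,1,30); ℓ=4 even so k=3
a_0=15:  p_0=15·1+0=15,  q_0=15·0+1=1
…
a_2=6:  p_2=6·16+15=111,  q_2=6·1+1=7
a_3=1:  p_3=1·111+16=127,  q_3=1·7+1=8
(x₁, y₁) = (127, 8);  127² − 252·8² = 1 ✓

127 8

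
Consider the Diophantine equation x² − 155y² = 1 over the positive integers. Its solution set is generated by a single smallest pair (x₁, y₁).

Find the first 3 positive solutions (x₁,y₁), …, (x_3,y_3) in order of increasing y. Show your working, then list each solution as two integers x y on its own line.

√155 → a₀=12, period (2,4,2,24); ℓ=4 even so k=3
k=0  a_k=12  p_k/q_k = 12/1
…
k=2  a_k=4  p_k/q_k = 112/9
k=3  a_k=2  p_k/q_k = 249/20
fundamental: x₁=249, y₁=20  (since 62001 − 155·400 = 1)
k=2:  x_2 = 249·249+155·20·20 = 124001,  y_2 = 249·20+20·249 = 9960
k=3:  x_3 = 249·124001+155·20·9960 = 61752249,  y_3 = 249·9960+20·124001 = 4960060

249 20
124001 9960
61752249 4960060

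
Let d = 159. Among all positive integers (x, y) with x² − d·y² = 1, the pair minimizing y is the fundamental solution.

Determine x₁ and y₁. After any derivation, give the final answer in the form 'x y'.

1324 105

√159 = [12; 1,1,1,1,3,1,1,1,1,24, …], period ℓ=10 (even) → k=9
a_0=12:  p_0=12·1+0=12,  q_0=12·0+1=1
a_1=1:  p_1=1·12+1=13,  q_1=1·1+0=1
a_2=1:  p_2=1·13+12=25,  q_2=1·1+1=2
a_3=1:  p_3=1·25+13=38,  q_3=1·2+1=3
…
a_5=3:  p_5=3·63+38=227,  q_5=3·5+3=18
…
a_8=1:  p_8=1·517+290=807,  q_8=1·41+23=64
a_9=1:  p_9=1·807+517=1324,  q_9=1·64+41=105
fundamental: x₁=1324, y₁=105  (since 1752976 − 159·11025 = 1)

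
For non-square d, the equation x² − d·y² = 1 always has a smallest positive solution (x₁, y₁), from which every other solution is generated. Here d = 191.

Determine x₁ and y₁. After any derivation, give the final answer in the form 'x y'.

[13; 1,4,1,1,3,…,4,1,26] for √191; ℓ=16 ⇒ convergent index 15
step 0: (13, 1)  from 13·(1,0) + (0,1)
step 1: (14, 1)  from 1·(13,1) + (1,0)
step 2: (69, 5)  from 4·(14,1) + (13,1)
step 3: (83, 6)  from 1·(69,5) + (14,1)
step 4: (152, 11)  from 1·(83,6) + (69,5)
…
step 6: (1230, 89)  from 2·(539,39) + (152,11)
step 7: (2999, 217)  from 2·(1230,89) + (539,39)
step 8: (40217, 2910)  from 13·(2999,217) + (1230,89)
…
step 10: (207083, 14984)  from 2·(83433,6037) + (40217,2910)
…
step 12: (911765, 65973)  from 1·(704682,50989) + (207083,14984)
step 13: (1616447, 116962)  from 1·(911765,65973) + (704682,50989)
step 14: (7377553, 533821)  from 4·(1616447,116962) + (911765,65973)
step 15: (8994000, 650783)  from 1·(7377553,533821) + (1616447,116962)
(x₁, y₁) = (8994000, 650783);  8994000² − 191·650783² = 1 ✓

8994000 650783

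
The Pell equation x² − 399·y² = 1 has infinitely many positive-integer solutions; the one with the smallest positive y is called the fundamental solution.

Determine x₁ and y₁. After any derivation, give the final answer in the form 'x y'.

√399 → a₀=19, period (1,38); ℓ=2 even so k=1
k=0  a_k=19  p_k/q_k = 19/1
k=1  a_k=1  p_k/q_k = 20/1
(x₁, y₁) = (20, 1);  20² − 399·1² = 1 ✓

20 1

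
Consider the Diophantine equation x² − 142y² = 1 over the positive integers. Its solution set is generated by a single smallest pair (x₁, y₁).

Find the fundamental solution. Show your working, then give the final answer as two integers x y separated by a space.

143 12

[11; 1,10,1,22] for √142; ℓ=4 ⇒ convergent index 3
a_0=11:  p_0=11·1+0=11,  q_0=11·0+1=1
a_1=1:  p_1=1·11+1=12,  q_1=1·1+0=1
a_2=10:  p_2=10·12+11=131,  q_2=10·1+1=11
a_3=1:  p_3=1·131+12=143,  q_3=1·11+1=12
→ (143, 12).  Check: 143²=20449, 142·12²=20448, difference 1.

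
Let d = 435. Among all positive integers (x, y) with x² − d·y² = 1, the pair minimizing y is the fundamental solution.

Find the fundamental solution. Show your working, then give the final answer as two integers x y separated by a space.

d=435: √d = [20; 1,5,1,40] (ℓ=4, even), read p_3/q_3
k=0  a_k=20  p_k/q_k = 20/1
…
k=2  a_k=5  p_k/q_k = 125/6
k=3  a_k=1  p_k/q_k = 146/7
(x₁, y₁) = (146, 7);  146² − 435·7² = 1 ✓

146 7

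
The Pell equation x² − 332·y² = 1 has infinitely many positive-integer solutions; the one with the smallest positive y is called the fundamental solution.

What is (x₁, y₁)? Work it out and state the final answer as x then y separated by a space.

d=332: √d = [18; 4,1,1,8,1,1,4,36] (ℓ=8, even), read p_7/q_7
a_0=18:  p_0=18·1+0=18,  q_0=18·0+1=1
…
a_2=1:  p_2=1·73+18=91,  q_2=1·4+1=5
a_3=1:  p_3=1·91+73=164,  q_3=1·5+4=9
a_4=8:  p_4=8·164+91=1403,  q_4=8·9+5=77
a_5=1:  p_5=1·1403+164=1567,  q_5=1·77+9=86
a_6=1:  p_6=1·1567+1403=2970,  q_6=1·86+77=163
a_7=4:  p_7=4·2970+1567=13447,  q_7=4·163+86=738
fundamental: x₁=13447, y₁=738  (since 180821809 − 332·544644 = 1)

13447 738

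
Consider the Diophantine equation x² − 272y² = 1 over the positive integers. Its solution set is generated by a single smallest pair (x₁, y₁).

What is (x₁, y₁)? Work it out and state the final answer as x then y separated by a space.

√272 = [16; 2,32, …], period ℓ=2 (even) → k=1
a_0=16:  p_0=16·1+0=16,  q_0=16·0+1=1
a_1=2:  p_1=2·16+1=33,  q_1=2·1+0=2
(x₁, y₁) = (33, 2);  33² − 272·2² = 1 ✓

33 2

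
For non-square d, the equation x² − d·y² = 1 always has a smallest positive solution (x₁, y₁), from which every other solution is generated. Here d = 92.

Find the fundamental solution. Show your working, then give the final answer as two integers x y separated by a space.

√92 → a₀=9, period (1,1,2,4,2,1,1,18); ℓ=8 even so k=7
k=0  a_k=9  p_k/q_k = 9/1
…
k=2  a_k=1  p_k/q_k = 19/2
…
k=6  a_k=1  p_k/q_k = 681/71
k=7  a_k=1  p_k/q_k = 1151/120
(x₁, y₁) = (1151, 120);  1151² − 92·120² = 1 ✓

1151 120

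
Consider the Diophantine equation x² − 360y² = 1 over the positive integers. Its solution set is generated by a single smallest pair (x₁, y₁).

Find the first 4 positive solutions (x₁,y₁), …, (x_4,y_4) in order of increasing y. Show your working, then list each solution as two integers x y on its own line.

√360 = [18; 1,36, …], period ℓ=2 (even) → k=1
k=0  a_k=18  p_k/q_k = 18/1
k=1  a_k=1  p_k/q_k = 19/1
→ (19, 1).  Check: 19²=361, 360·1²=360, difference 1.
k=2:  x_2 = 19·19+360·1·1 = 721,  y_2 = 19·1+1·19 = 38
k=3:  x_3 = 19·721+360·1·38 = 27379,  y_3 = 19·38+1·721 = 1443
k=4:  x_4 = 19·27379+360·1·1443 = 1039681,  y_4 = 19·1443+1·27379 = 54796

19 1
721 38
27379 1443
1039681 54796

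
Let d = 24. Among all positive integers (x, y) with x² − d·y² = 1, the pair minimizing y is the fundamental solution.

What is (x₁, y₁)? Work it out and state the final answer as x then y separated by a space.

5 1

√24 → a₀=4, period (1,8); ℓ=2 even so k=1
a_0=4:  p_0=4·1+0=4,  q_0=4·0+1=1
a_1=1:  p_1=1·4+1=5,  q_1=1·1+0=1
(x₁, y₁) = (5, 1);  5² − 24·1² = 1 ✓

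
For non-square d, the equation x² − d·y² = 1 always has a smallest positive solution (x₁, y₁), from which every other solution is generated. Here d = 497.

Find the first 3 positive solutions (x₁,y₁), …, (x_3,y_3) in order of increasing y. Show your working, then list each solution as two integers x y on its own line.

[22; 3,2,2,5,6,5,2,2,3,44] for √497; ℓ=10 ⇒ convergent index 9
step 0: (22, 1)  from 22·(1,0) + (0,1)
step 1: (67, 3)  from 3·(22,1) + (1,0)
…
step 3: (379, 17)  from 2·(156,7) + (67,3)
step 4: (2051, 92)  from 5·(379,17) + (156,7)
step 5: (12685, 569)  from 6·(2051,92) + (379,17)
step 6: (65476, 2937)  from 5·(12685,569) + (2051,92)
step 7: (143637, 6443)  from 2·(65476,2937) + (12685,569)
step 8: (352750, 15823)  from 2·(143637,6443) + (65476,2937)
step 9: (1201887, 53912)  from 3·(352750,15823) + (143637,6443)
(x₁, y₁) = (1201887, 53912);  1201887² − 497·53912² = 1 ✓
k=2:  x_2 = 1201887·1201887+497·53912·53912 = 2889064721537,  y_2 = 1201887·53912+53912·1201887 = 129592263888
k=3:  x_3 = 1201887·2889064721537+497·53912·129592263888 = 6944658661946678751,  y_3 = 1201887·129592263888+53912·2889064721537 = 311510514535059400

1201887 53912
2889064721537 129592263888
6944658661946678751 311510514535059400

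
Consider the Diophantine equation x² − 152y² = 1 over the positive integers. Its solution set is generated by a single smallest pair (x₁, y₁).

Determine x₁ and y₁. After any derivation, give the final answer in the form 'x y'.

37 3

d=152: √d = [12; 3,24] (ℓ=2, even), read p_1/q_1
step 0: (12, 1)  from 12·(1,0) + (0,1)
step 1: (37, 3)  from 3·(12,1) + (1,0)
fundamental: x₁=37, y₁=3  (since 1369 − 152·9 = 1)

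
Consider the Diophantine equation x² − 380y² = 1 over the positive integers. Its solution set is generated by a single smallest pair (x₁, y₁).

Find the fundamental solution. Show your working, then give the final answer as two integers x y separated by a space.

√380 → a₀=19, period (2,38); ℓ=2 even so k=1
k=0  a_k=19  p_k/q_k = 19/1
k=1  a_k=2  p_k/q_k = 39/2
(x₁, y₁) = (39, 2);  39² − 380·2² = 1 ✓

39 2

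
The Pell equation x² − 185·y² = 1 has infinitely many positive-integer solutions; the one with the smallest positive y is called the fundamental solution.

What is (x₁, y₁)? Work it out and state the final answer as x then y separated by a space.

d=185: √d = [13; 1,1,1,1,26] (ℓ=5, odd), read p_9/q_9
i=0: a=13 ⇒ p=13, q=1
i=1: a=1 ⇒ p=14, q=1
…
i=3: a=1 ⇒ p=41, q=3
i=4: a=1 ⇒ p=68, q=5
i=5: a=26 ⇒ p=1809, q=133
…
i=7: a=1 ⇒ p=3686, q=271
i=8: a=1 ⇒ p=5563, q=409
i=9: a=1 ⇒ p=9249, q=680
(x₁, y₁) = (9249, 680);  9249² − 185·680² = 1 ✓

9249 680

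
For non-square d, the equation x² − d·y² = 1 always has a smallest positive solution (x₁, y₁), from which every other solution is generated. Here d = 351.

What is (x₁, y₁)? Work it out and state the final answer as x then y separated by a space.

62425 3332

[18; 1,2,1,3,2,2,2,3,1,2,1,36] for √351; ℓ=12 ⇒ convergent index 11
a_0=18:  p_0=18·1+0=18,  q_0=18·0+1=1
…
a_2=2:  p_2=2·19+18=56,  q_2=2·1+1=3
…
a_6=2:  p_6=2·637+281=1555,  q_6=2·34+15=83
…
a_9=1:  p_9=1·12796+3747=16543,  q_9=1·683+200=883
a_10=2:  p_10=2·16543+12796=45882,  q_10=2·883+683=2449
a_11=1:  p_11=1·45882+16543=62425,  q_11=1·2449+883=3332
→ (62425, 3332).  Check: 62425²=3896880625, 351·3332²=3896880624, difference 1.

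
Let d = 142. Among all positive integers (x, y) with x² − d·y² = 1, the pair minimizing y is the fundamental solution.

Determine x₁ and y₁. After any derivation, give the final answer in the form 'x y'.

[11; 1,10,1,22] for √142; ℓ=4 ⇒ convergent index 3
step 0: (11, 1)  from 11·(1,0) + (0,1)
…
step 2: (131, 11)  from 10·(12,1) + (11,1)
step 3: (143, 12)  from 1·(131,11) + (12,1)
→ (143, 12).  Check: 143²=20449, 142·12²=20448, difference 1.

143 12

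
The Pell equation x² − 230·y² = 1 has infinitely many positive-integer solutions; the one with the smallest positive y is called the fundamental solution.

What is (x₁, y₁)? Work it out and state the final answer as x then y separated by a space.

√230 = [15; 6,30, …], period ℓ=2 (even) → k=1
i=0: a=15 ⇒ p=15, q=1
i=1: a=6 ⇒ p=91, q=6
(x₁, y₁) = (91, 6);  91² − 230·6² = 1 ✓

91 6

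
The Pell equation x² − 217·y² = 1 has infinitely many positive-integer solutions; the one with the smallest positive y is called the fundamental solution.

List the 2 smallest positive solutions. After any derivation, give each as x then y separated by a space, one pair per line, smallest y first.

√217 → a₀=14, period (1,2,1,2,1,…,2,1,28); ℓ=16 even so k=15
a_0=14:  p_0=14·1+0=14,  q_0=14·0+1=1
a_1=1:  p_1=1·14+1=15,  q_1=1·1+0=1
a_2=2:  p_2=2·15+14=44,  q_2=2·1+1=3
a_3=1:  p_3=1·44+15=59,  q_3=1·3+1=4
a_4=2:  p_4=2·59+44=162,  q_4=2·4+3=11
a_5=1:  p_5=1·162+59=221,  q_5=1·11+4=15
a_6=1:  p_6=1·221+162=383,  q_6=1·15+11=26
a_7=9:  p_7=9·383+221=3668,  q_7=9·26+15=249
a_8=4:  p_8=4·3668+383=15055,  q_8=4·249+26=1022
a_9=9:  p_9=9·15055+3668=139163,  q_9=9·1022+249=9447
…
a_11=1:  p_11=1·154218+139163=293381,  q_11=1·10469+9447=19916
…
a_13=1:  p_13=1·740980+293381=1034361,  q_13=1·50301+19916=70217
a_14=2:  p_14=2·1034361+740980=2809702,  q_14=2·70217+50301=190735
a_15=1:  p_15=1·2809702+1034361=3844063,  q_15=1·190735+70217=260952
→ (3844063, 260952).  Check: 3844063²=14776820347969, 217·260952²=14776820347968, difference 1.
(x_2, y_2) = (3844063·3844063 + 217·260952·260952, 3844063·260952 + 260952·3844063) = (29553640695937, 2006231855952)

3844063 260952
29553640695937 2006231855952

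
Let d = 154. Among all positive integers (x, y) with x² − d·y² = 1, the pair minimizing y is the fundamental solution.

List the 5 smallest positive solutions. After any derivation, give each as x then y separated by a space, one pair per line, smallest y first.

[12; 2,2,3,1,2,1,3,2,2,24] for √154; ℓ=10 ⇒ convergent index 9
step 0: (12, 1)  from 12·(1,0) + (0,1)
…
step 2: (62, 5)  from 2·(25,2) + (12,1)
step 3: (211, 17)  from 3·(62,5) + (25,2)
step 4: (273, 22)  from 1·(211,17) + (62,5)
step 5: (757, 61)  from 2·(273,22) + (211,17)
step 6: (1030, 83)  from 1·(757,61) + (273,22)
step 7: (3847, 310)  from 3·(1030,83) + (757,61)
step 8: (8724, 703)  from 2·(3847,310) + (1030,83)
step 9: (21295, 1716)  from 2·(8724,703) + (3847,310)
(x₁, y₁) = (21295, 1716);  21295² − 154·1716² = 1 ✓
k=2:  x_2 = 21295·21295+154·1716·1716 = 906954049,  y_2 = 21295·1716+1716·21295 = 73084440
k=3:  x_3 = 21295·906954049+154·1716·73084440 = 38627172925615,  y_3 = 21295·73084440+1716·906954049 = 3112666297884
k=4:  x_4 = 21295·38627172925615+154·1716·3112666297884 = 1645131293994988801,  y_4 = 21295·3112666297884+1716·38627172925615 = 132568457553795120
k=5:  x_5 = 21295·1645131293994988801+154·1716·132568457553795120 = 70066141772619400108975,  y_5 = 21295·132568457553795120+1716·1645131293994988801 = 5646090604103467862916

21295 1716
906954049 73084440
38627172925615 3112666297884
1645131293994988801 132568457553795120
70066141772619400108975 5646090604103467862916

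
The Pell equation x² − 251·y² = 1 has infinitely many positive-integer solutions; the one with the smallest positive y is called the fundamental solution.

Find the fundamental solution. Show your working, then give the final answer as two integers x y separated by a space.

√251 → a₀=15, period (1,5,2,1,2,…,5,1,30); ℓ=14 even so k=13
a_0=15:  p_0=15·1+0=15,  q_0=15·0+1=1
a_1=1:  p_1=1·15+1=16,  q_1=1·1+0=1
a_2=5:  p_2=5·16+15=95,  q_2=5·1+1=6
a_3=2:  p_3=2·95+16=206,  q_3=2·6+1=13
a_4=1:  p_4=1·206+95=301,  q_4=1·13+6=19
a_5=2:  p_5=2·301+206=808,  q_5=2·19+13=51
a_6=2:  p_6=2·808+301=1917,  q_6=2·51+19=121
…
a_10=1:  p_10=1·151649+61043=212692,  q_10=1·9572+3853=13425
…
a_12=5:  p_12=5·577033+212692=3097857,  q_12=5·36422+13425=195535
a_13=1:  p_13=1·3097857+577033=3674890,  q_13=1·195535+36422=231957
fundamental: x₁=3674890, y₁=231957  (since 13504816512100 − 251·53804049849 = 1)

3674890 231957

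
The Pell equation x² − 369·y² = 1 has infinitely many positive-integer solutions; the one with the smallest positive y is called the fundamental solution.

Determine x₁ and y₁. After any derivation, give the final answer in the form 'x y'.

8396801 437120

√369 → a₀=19, period (4,1,3,2,7,4,7,2,3,1,4,38); ℓ=12 even so k=11
k=0  a_k=19  p_k/q_k = 19/1
k=1  a_k=4  p_k/q_k = 77/4
k=2  a_k=1  p_k/q_k = 96/5
k=3  a_k=3  p_k/q_k = 365/19
k=4  a_k=2  p_k/q_k = 826/43
k=5  a_k=7  p_k/q_k = 6147/320
…
k=9  a_k=3  p_k/q_k = 1364557/71036
k=10  a_k=1  p_k/q_k = 1758061/91521
k=11  a_k=4  p_k/q_k = 8396801/437120
(x₁, y₁) = (8396801, 437120);  8396801² − 369·437120² = 1 ✓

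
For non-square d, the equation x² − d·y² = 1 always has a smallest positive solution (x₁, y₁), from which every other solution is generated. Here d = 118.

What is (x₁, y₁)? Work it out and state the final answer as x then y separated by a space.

d=118: √d = [10; 1,6,3,2,10,2,3,6,1,20] (ℓ=10, even), read p_9/q_9
k=0  a_k=10  p_k/q_k = 10/1
…
k=2  a_k=6  p_k/q_k = 76/7
…
k=8  a_k=6  p_k/q_k = 264802/24377
k=9  a_k=1  p_k/q_k = 306917/28254
→ (306917, 28254).  Check: 306917²=94198044889, 118·28254²=94198044888, difference 1.

306917 28254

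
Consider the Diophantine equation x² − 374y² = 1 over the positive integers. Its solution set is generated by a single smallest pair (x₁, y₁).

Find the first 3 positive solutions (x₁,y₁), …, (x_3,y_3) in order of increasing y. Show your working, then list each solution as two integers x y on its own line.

√374 → a₀=19, period (2,1,18,1,2,38); ℓ=6 even so k=5
a_0=19:  p_0=19·1+0=19,  q_0=19·0+1=1
a_1=2:  p_1=2·19+1=39,  q_1=2·1+0=2
a_2=1:  p_2=1·39+19=58,  q_2=1·2+1=3
a_3=18:  p_3=18·58+39=1083,  q_3=18·3+2=56
a_4=1:  p_4=1·1083+58=1141,  q_4=1·56+3=59
a_5=2:  p_5=2·1141+1083=3365,  q_5=2·59+56=174
fundamental: x₁=3365, y₁=174  (since 11323225 − 374·30276 = 1)
(x_2, y_2) = (3365·3365 + 374·174·174, 3365·174 + 174·3365) = (22646449, 1171020)
(x_3, y_3) = (3365·22646449 + 374·174·1171020, 3365·1171020 + 174·22646449) = (152410598405, 7880964426)

3365 174
22646449 1171020
152410598405 7880964426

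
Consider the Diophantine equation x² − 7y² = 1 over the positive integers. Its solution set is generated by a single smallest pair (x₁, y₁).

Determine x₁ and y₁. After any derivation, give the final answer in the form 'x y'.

8 3

√7 → a₀=2, period (1,1,1,4); ℓ=4 even so k=3
k=0  a_k=2  p_k/q_k = 2/1
…
k=2  a_k=1  p_k/q_k = 5/2
k=3  a_k=1  p_k/q_k = 8/3
fundamental: x₁=8, y₁=3  (since 64 − 7·9 = 1)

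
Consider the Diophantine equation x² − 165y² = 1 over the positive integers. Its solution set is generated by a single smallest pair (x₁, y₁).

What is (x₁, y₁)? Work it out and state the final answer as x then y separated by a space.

[12; 1,5,2,5,1,24] for √165; ℓ=6 ⇒ convergent index 5
k=0  a_k=12  p_k/q_k = 12/1
k=1  a_k=1  p_k/q_k = 13/1
k=2  a_k=5  p_k/q_k = 77/6
k=3  a_k=2  p_k/q_k = 167/13
k=4  a_k=5  p_k/q_k = 912/71
k=5  a_k=1  p_k/q_k = 1079/84
(x₁, y₁) = (1079, 84);  1079² − 165·84² = 1 ✓

1079 84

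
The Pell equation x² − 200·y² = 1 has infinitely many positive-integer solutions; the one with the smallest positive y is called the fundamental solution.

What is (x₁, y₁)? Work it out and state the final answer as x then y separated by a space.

99 7

√200 → a₀=14, period (7,28); ℓ=2 even so k=1
i=0: a=14 ⇒ p=14, q=1
i=1: a=7 ⇒ p=99, q=7
fundamental: x₁=99, y₁=7  (since 9801 − 200·49 = 1)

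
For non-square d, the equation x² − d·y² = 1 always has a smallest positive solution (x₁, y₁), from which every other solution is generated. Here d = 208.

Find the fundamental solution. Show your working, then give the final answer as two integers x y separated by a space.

649 45

d=208: √d = [14; 2,2,1,2,2,28] (ℓ=6, even), read p_5/q_5
i=0: a=14 ⇒ p=14, q=1
…
i=2: a=2 ⇒ p=72, q=5
i=3: a=1 ⇒ p=101, q=7
i=4: a=2 ⇒ p=274, q=19
i=5: a=2 ⇒ p=649, q=45
(x₁, y₁) = (649, 45);  649² − 208·45² = 1 ✓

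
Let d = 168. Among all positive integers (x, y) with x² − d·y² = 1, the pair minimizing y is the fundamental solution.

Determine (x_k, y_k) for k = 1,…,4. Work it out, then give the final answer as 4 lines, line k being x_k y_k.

13 1
337 26
8749 675
227137 17524

√168 → a₀=12, period (1,24); ℓ=2 even so k=1
a_0=12:  p_0=12·1+0=12,  q_0=12·0+1=1
a_1=1:  p_1=1·12+1=13,  q_1=1·1+0=1
fundamental: x₁=13, y₁=1  (since 169 − 168·1 = 1)
n=2: (13,1)∘(13,1) = (13·13+168·1·1, 13·1+1·13) = (337,26)
n=3: (337,26)∘(13,1) = (13·337+168·1·26, 13·26+1·337) = (8749,675)
n=4: (8749,675)∘(13,1) = (13·8749+168·1·675, 13·675+1·8749) = (227137,17524)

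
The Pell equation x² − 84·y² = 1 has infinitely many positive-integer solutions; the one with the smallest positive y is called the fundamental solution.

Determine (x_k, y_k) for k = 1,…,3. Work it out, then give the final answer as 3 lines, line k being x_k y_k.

55 6
6049 660
665335 72594

√84 → a₀=9, period (6,18); ℓ=2 even so k=1
step 0: (9, 1)  from 9·(1,0) + (0,1)
step 1: (55, 6)  from 6·(9,1) + (1,0)
(x₁, y₁) = (55, 6);  55² − 84·6² = 1 ✓
n=2: (55,6)∘(55,6) = (55·55+84·6·6, 55·6+6·55) = (6049,660)
n=3: (6049,660)∘(55,6) = (55·6049+84·6·660, 55·660+6·6049) = (665335,72594)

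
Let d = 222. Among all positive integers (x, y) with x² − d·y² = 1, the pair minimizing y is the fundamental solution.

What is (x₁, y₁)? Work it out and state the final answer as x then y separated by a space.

d=222: √d = [14; 1,8,1,28] (ℓ=4, even), read p_3/q_3
step 0: (14, 1)  from 14·(1,0) + (0,1)
step 1: (15, 1)  from 1·(14,1) + (1,0)
step 2: (134, 9)  from 8·(15,1) + (14,1)
step 3: (149, 10)  from 1·(134,9) + (15,1)
(x₁, y₁) = (149, 10);  149² − 222·10² = 1 ✓

149 10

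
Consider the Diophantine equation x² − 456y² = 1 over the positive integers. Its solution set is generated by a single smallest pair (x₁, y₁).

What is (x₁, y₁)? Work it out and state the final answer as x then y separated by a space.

1025 48

[21; 2,1,4,1,2,42] for √456; ℓ=6 ⇒ convergent index 5
a_0=21:  p_0=21·1+0=21,  q_0=21·0+1=1
a_1=2:  p_1=2·21+1=43,  q_1=2·1+0=2
a_2=1:  p_2=1·43+21=64,  q_2=1·2+1=3
a_3=4:  p_3=4·64+43=299,  q_3=4·3+2=14
a_4=1:  p_4=1·299+64=363,  q_4=1·14+3=17
a_5=2:  p_5=2·363+299=1025,  q_5=2·17+14=48
→ (1025, 48).  Check: 1025²=1050625, 456·48²=1050624, difference 1.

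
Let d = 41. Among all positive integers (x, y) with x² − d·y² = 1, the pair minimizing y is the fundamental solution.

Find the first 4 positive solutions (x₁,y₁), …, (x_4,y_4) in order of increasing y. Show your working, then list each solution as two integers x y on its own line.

2049 320
8396801 1311360
34410088449 5373952960
141012534067201 22022457918720

[6; 2,2,12] for √41; ℓ=3 ⇒ convergent index 5
step 0: (6, 1)  from 6·(1,0) + (0,1)
step 1: (13, 2)  from 2·(6,1) + (1,0)
step 2: (32, 5)  from 2·(13,2) + (6,1)
…
step 4: (826, 129)  from 2·(397,62) + (32,5)
step 5: (2049, 320)  from 2·(826,129) + (397,62)
→ (2049, 320).  Check: 2049²=4198401, 41·320²=4198400, difference 1.
(x_2, y_2) = (2049·2049 + 41·320·320, 2049·320 + 320·2049) = (8396801, 1311360)
(x_3, y_3) = (2049·8396801 + 41·320·1311360, 2049·1311360 + 320·8396801) = (34410088449, 5373952960)
(x_4, y_4) = (2049·34410088449 + 41·320·5373952960, 2049·5373952960 + 320·34410088449) = (141012534067201, 22022457918720)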